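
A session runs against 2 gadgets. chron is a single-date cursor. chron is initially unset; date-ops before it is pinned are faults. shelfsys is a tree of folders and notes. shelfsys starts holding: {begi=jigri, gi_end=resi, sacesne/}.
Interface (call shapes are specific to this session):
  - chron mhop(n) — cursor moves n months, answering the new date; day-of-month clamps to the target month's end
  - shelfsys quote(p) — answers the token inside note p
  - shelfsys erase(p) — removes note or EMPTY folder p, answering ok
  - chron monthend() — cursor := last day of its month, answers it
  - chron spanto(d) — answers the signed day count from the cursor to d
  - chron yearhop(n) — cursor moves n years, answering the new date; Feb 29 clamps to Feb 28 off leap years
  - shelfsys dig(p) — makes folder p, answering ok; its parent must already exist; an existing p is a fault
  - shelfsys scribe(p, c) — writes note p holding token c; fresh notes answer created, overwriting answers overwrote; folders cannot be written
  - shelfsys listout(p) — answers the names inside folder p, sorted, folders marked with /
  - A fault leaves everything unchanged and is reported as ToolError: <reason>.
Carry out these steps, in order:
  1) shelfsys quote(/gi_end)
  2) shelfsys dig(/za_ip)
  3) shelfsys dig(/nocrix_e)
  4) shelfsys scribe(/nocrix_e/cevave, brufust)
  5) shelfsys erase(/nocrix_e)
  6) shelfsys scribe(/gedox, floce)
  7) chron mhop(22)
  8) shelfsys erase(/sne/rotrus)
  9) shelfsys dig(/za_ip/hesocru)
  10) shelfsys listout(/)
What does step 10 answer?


Answer: [begi, gedox, gi_end, nocrix_e/, sacesne/, za_ip/]

Derivation:
% shelfsys quote p=/gi_end
[out] resi
% shelfsys dig p=/za_ip
[out] ok
% shelfsys dig p=/nocrix_e
[out] ok
% shelfsys scribe p=/nocrix_e/cevave c=brufust
[out] created
% shelfsys erase p=/nocrix_e
[out] ToolError: not empty
% shelfsys scribe p=/gedox c=floce
[out] created
% chron mhop n=22
[out] ToolError: no date set
% shelfsys erase p=/sne/rotrus
[out] ToolError: not found
% shelfsys dig p=/za_ip/hesocru
[out] ok
% shelfsys listout p=/
[out] [begi, gedox, gi_end, nocrix_e/, sacesne/, za_ip/]


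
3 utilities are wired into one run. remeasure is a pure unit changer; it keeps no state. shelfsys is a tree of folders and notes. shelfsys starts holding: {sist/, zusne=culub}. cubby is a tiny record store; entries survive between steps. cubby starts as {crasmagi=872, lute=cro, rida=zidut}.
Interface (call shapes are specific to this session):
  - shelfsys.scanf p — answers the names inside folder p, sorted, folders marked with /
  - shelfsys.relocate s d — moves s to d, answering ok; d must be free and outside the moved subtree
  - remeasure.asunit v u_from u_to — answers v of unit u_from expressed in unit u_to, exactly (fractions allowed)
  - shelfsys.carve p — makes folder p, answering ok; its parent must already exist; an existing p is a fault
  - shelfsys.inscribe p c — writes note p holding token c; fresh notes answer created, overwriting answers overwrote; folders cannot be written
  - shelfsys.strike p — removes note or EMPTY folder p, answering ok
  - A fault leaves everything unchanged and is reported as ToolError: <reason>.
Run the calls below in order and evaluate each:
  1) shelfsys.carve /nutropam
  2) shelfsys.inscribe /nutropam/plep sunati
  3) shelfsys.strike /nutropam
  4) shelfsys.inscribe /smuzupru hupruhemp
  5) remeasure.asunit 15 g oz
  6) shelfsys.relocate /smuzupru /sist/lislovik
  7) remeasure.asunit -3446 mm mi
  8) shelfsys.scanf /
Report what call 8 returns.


Answer: [nutropam/, sist/, zusne]

Derivation:
Next I call carve passing p: /nutropam, and get ok.
I try inscribe passing p: /nutropam/plep, c: sunati, and observe created.
Next I call strike passing p: /nutropam, → ToolError: not empty.
I run inscribe passing p: /smuzupru, c: hupruhemp, and see created.
I call asunit passing v: 15, u_from: g, u_to: oz, and get 24000000/45359237.
I call relocate passing s: /smuzupru, d: /sist/lislovik, → ok.
Then asunit passing v: -3446, u_from: mm, u_to: mi, → -1723/804672.
I call scanf passing p: /, which returns [nutropam/, sist/, zusne].


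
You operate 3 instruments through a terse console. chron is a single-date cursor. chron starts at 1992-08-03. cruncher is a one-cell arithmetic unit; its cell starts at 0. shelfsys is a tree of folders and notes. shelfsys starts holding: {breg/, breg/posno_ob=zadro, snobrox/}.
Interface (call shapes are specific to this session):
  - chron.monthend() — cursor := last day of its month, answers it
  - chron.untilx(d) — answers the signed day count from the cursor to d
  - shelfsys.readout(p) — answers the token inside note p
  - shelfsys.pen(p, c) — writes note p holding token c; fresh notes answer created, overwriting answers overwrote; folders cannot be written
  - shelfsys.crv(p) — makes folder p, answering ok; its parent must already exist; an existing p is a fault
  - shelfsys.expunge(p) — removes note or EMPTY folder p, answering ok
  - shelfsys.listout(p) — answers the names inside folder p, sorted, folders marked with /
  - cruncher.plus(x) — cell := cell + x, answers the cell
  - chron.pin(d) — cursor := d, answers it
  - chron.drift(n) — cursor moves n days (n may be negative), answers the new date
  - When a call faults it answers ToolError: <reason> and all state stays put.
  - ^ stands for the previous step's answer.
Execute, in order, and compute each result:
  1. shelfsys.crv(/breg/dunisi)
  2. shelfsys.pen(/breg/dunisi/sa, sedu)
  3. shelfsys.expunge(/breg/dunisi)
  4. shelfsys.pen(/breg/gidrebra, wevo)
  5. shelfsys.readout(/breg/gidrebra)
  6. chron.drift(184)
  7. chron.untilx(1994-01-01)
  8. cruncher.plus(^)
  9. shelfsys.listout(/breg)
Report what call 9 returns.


==> crv(/breg/dunisi)
<== ok
==> pen(/breg/dunisi/sa, sedu)
<== created
==> expunge(/breg/dunisi)
<== ToolError: not empty
==> pen(/breg/gidrebra, wevo)
<== created
==> readout(/breg/gidrebra)
<== wevo
==> drift(184)
<== 1993-02-03
==> untilx(1994-01-01)
<== 332
==> plus(^)
<== 332
==> listout(/breg)
<== [dunisi/, gidrebra, posno_ob]

Answer: [dunisi/, gidrebra, posno_ob]


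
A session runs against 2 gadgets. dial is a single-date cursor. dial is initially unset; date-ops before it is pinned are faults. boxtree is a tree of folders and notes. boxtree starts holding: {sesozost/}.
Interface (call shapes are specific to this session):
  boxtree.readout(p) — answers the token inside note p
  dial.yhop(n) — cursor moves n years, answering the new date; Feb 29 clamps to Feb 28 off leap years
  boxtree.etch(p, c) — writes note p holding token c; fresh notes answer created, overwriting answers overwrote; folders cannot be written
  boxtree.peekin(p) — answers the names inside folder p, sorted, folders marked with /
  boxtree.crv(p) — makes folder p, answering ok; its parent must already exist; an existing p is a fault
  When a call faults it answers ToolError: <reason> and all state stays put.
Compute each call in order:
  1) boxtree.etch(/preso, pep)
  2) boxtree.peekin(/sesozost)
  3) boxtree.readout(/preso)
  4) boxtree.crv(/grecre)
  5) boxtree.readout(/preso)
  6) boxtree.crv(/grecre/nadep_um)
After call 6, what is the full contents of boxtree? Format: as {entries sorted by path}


Answer: {grecre/, grecre/nadep_um/, preso=pep, sesozost/}

Derivation:
// boxtree.etch(p='/preso', c='pep') == created
// boxtree.peekin(p='/sesozost') == []
// boxtree.readout(p='/preso') == pep
// boxtree.crv(p='/grecre') == ok
// boxtree.readout(p='/preso') == pep
// boxtree.crv(p='/grecre/nadep_um') == ok


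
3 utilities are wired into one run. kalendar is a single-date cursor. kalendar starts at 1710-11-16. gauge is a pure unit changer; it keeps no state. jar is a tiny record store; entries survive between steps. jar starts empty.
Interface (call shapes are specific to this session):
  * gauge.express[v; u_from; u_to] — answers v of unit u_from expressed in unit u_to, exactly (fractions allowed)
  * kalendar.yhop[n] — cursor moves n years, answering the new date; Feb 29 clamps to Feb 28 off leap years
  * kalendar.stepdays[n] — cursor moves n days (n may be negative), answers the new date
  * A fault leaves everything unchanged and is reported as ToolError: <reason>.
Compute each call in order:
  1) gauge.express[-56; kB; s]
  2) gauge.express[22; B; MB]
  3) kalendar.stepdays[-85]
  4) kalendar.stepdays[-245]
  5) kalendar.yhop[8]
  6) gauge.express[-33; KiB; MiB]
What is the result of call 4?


Answer: 1709-12-21

Derivation:
-> gauge.express(v=-56, u_from=kB, u_to=s)
<- ToolError: incompatible units
-> gauge.express(v=22, u_from=B, u_to=MB)
<- 11/500000
-> kalendar.stepdays(n=-85)
<- 1710-08-23
-> kalendar.stepdays(n=-245)
<- 1709-12-21
-> kalendar.yhop(n=8)
<- 1717-12-21
-> gauge.express(v=-33, u_from=KiB, u_to=MiB)
<- -33/1024


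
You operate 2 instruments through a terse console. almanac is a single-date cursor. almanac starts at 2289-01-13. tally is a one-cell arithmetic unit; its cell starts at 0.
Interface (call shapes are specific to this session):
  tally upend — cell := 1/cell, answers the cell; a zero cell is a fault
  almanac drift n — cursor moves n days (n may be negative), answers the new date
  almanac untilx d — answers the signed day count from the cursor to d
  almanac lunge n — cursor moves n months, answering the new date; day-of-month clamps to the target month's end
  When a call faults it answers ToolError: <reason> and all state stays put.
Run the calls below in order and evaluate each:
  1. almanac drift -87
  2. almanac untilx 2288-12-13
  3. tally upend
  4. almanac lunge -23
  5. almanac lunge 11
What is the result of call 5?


I run almanac drift(n='-87'), and see 2288-10-18.
I invoke almanac untilx(d='2288-12-13'), — result: 56.
Using tally upend(), which returns ToolError: reciprocal of zero.
I run almanac lunge(n='-23'), and see 2286-11-18.
Now I run almanac lunge(n='11'), and see 2287-10-18.

Answer: 2287-10-18


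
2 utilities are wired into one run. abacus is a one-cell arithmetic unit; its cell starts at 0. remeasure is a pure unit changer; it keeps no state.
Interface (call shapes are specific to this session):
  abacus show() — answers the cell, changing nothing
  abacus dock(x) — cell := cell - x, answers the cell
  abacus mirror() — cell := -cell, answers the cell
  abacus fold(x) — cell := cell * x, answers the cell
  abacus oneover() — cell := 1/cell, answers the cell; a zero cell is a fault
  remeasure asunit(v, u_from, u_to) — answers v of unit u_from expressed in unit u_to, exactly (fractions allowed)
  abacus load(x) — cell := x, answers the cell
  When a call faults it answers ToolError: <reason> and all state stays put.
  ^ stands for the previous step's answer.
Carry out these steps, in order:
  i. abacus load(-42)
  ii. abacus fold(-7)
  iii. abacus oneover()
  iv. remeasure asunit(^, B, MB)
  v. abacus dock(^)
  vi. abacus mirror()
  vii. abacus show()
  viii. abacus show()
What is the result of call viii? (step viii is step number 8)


→ abacus load(x=-42)
← -42
→ abacus fold(x=-7)
← 294
→ abacus oneover()
← 1/294
→ remeasure asunit(v=^, u_from=B, u_to=MB)
← 1/294000000
→ abacus dock(x=^)
← 47619/14000000
→ abacus mirror()
← -47619/14000000
→ abacus show()
← -47619/14000000
→ abacus show()
← -47619/14000000

Answer: -47619/14000000


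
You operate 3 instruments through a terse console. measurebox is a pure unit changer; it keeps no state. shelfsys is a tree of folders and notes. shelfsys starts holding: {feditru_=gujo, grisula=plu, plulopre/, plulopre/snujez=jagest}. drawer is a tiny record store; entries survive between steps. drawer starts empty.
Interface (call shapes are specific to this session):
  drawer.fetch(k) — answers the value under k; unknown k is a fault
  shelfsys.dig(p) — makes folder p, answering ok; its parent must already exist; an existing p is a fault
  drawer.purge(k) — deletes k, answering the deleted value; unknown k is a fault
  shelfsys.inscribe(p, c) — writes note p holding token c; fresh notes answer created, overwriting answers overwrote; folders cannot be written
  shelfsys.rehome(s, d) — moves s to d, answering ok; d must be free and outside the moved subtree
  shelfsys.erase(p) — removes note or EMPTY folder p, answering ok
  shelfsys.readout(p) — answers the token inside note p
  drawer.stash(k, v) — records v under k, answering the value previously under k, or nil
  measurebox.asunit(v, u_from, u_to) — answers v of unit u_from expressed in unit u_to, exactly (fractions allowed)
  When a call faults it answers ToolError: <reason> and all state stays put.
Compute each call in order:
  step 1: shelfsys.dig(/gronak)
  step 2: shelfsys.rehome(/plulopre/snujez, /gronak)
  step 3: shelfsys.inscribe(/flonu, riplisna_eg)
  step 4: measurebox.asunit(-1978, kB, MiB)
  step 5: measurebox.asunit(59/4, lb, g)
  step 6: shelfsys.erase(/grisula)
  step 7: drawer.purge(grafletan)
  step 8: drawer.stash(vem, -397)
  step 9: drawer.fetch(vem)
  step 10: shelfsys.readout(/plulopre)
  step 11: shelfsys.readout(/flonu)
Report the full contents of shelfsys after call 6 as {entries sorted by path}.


Answer: {feditru_=gujo, flonu=riplisna_eg, gronak/, plulopre/, plulopre/snujez=jagest}

Derivation:
==> shelfsys.dig(p=/gronak)
<== ok
==> shelfsys.rehome(s=/plulopre/snujez, d=/gronak)
<== ToolError: exists
==> shelfsys.inscribe(p=/flonu, c=riplisna_eg)
<== created
==> measurebox.asunit(v=-1978, u_from=kB, u_to=MiB)
<== -123625/65536
==> measurebox.asunit(v=59/4, u_from=lb, u_to=g)
<== 2676194983/400000
==> shelfsys.erase(p=/grisula)
<== ok
==> drawer.purge(k=grafletan)
<== ToolError: no such key grafletan
==> drawer.stash(k=vem, v=-397)
<== nil
==> drawer.fetch(k=vem)
<== -397
==> shelfsys.readout(p=/plulopre)
<== ToolError: is a directory
==> shelfsys.readout(p=/flonu)
<== riplisna_eg


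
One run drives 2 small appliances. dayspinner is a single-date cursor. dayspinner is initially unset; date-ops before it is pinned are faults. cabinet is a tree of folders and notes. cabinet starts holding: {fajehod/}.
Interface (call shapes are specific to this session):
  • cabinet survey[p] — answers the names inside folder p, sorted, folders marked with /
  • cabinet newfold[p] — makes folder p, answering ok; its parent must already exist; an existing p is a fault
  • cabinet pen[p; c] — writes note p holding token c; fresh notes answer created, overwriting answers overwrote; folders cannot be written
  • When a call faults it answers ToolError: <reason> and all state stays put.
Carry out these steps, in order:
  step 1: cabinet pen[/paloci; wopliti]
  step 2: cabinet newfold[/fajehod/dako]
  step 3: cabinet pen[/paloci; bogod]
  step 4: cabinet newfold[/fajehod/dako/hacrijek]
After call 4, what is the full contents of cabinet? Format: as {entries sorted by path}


Answer: {fajehod/, fajehod/dako/, fajehod/dako/hacrijek/, paloci=bogod}

Derivation:
[in] cabinet pen p→/paloci c→wopliti
= created
[in] cabinet newfold p→/fajehod/dako
= ok
[in] cabinet pen p→/paloci c→bogod
= overwrote
[in] cabinet newfold p→/fajehod/dako/hacrijek
= ok


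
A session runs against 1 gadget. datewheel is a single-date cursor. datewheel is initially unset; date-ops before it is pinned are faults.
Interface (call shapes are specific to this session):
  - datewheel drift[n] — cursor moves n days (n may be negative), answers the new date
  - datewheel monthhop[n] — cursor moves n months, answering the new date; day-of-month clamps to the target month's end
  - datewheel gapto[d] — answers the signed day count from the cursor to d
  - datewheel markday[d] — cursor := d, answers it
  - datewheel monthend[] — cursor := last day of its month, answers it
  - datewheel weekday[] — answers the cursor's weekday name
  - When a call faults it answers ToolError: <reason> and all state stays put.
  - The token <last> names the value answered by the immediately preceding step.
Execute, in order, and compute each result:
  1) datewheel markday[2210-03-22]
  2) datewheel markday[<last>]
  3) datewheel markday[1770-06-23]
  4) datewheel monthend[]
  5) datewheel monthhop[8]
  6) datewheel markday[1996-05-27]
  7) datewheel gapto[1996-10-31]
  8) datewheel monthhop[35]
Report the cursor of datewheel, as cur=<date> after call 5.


-- datewheel markday(2210-03-22) => 2210-03-22
-- datewheel markday(<last>) => 2210-03-22
-- datewheel markday(1770-06-23) => 1770-06-23
-- datewheel monthend() => 1770-06-30
-- datewheel monthhop(8) => 1771-02-28
-- datewheel markday(1996-05-27) => 1996-05-27
-- datewheel gapto(1996-10-31) => 157
-- datewheel monthhop(35) => 1999-04-27

Answer: cur=1771-02-28


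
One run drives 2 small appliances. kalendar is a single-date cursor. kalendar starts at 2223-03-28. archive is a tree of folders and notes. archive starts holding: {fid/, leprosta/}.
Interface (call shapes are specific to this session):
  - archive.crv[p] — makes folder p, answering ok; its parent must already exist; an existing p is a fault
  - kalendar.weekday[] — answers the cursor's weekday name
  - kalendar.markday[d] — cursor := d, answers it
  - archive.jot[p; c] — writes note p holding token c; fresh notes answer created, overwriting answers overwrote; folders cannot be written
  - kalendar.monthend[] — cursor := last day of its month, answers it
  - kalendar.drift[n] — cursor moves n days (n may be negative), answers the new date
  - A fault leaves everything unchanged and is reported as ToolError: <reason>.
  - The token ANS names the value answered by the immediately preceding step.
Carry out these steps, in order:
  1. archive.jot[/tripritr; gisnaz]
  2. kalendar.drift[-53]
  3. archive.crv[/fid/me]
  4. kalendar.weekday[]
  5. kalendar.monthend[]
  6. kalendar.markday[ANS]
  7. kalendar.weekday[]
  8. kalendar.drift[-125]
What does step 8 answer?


$ jot /tripritr gisnaz
= created
$ drift -53
= 2223-02-03
$ crv /fid/me
= ok
$ weekday
= Monday
$ monthend
= 2223-02-28
$ markday ANS
= 2223-02-28
$ weekday
= Friday
$ drift -125
= 2222-10-26

Answer: 2222-10-26


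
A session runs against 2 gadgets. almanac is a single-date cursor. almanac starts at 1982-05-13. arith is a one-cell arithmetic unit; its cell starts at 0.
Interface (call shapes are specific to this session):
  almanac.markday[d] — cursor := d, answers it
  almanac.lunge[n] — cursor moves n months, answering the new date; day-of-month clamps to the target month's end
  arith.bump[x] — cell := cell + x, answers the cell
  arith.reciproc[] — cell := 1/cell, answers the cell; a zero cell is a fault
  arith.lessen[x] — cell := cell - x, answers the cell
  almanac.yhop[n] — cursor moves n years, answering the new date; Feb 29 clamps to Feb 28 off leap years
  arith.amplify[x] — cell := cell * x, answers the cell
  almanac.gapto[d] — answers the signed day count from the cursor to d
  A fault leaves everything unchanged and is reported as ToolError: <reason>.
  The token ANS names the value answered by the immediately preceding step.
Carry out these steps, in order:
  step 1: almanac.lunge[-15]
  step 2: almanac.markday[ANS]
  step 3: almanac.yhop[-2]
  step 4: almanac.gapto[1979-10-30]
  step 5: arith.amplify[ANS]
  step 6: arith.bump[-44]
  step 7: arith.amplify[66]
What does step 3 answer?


Answer: 1979-02-13

Derivation:
# lunge(n='-15') == 1981-02-13
# markday(d='ANS') == 1981-02-13
# yhop(n='-2') == 1979-02-13
# gapto(d='1979-10-30') == 259
# amplify(x='ANS') == 0
# bump(x='-44') == -44
# amplify(x='66') == -2904


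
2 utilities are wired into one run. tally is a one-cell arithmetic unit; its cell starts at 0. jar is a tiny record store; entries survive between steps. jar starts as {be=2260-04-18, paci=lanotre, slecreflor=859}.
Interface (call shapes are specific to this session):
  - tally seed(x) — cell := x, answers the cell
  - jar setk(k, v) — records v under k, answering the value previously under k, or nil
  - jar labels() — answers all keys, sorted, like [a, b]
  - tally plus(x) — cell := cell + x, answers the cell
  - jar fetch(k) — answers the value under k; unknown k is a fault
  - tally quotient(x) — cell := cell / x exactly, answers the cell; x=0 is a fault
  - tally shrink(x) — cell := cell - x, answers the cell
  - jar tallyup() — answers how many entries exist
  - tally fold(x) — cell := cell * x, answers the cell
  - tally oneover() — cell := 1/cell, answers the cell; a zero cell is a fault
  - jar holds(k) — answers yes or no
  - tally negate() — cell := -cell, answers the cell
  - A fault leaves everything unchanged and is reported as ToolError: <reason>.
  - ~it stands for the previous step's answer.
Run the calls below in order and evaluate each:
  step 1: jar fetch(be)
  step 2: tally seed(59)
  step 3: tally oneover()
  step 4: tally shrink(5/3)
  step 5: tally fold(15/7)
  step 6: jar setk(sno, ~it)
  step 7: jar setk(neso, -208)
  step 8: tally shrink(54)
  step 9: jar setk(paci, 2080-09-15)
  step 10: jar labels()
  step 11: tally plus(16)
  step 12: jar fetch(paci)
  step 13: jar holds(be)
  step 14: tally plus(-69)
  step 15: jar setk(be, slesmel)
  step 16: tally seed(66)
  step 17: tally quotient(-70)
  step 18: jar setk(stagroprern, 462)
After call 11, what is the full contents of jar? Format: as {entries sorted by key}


~$ jar fetch be
[out] 2260-04-18
~$ tally seed 59
[out] 59
~$ tally oneover
[out] 1/59
~$ tally shrink 5/3
[out] -292/177
~$ tally fold 15/7
[out] -1460/413
~$ jar setk sno ~it
[out] nil
~$ jar setk neso -208
[out] nil
~$ tally shrink 54
[out] -23762/413
~$ jar setk paci 2080-09-15
[out] lanotre
~$ jar labels
[out] [be, neso, paci, slecreflor, sno]
~$ tally plus 16
[out] -17154/413
~$ jar fetch paci
[out] 2080-09-15
~$ jar holds be
[out] yes
~$ tally plus -69
[out] -45651/413
~$ jar setk be slesmel
[out] 2260-04-18
~$ tally seed 66
[out] 66
~$ tally quotient -70
[out] -33/35
~$ jar setk stagroprern 462
[out] nil

Answer: {be=2260-04-18, neso=-208, paci=2080-09-15, slecreflor=859, sno=-1460/413}


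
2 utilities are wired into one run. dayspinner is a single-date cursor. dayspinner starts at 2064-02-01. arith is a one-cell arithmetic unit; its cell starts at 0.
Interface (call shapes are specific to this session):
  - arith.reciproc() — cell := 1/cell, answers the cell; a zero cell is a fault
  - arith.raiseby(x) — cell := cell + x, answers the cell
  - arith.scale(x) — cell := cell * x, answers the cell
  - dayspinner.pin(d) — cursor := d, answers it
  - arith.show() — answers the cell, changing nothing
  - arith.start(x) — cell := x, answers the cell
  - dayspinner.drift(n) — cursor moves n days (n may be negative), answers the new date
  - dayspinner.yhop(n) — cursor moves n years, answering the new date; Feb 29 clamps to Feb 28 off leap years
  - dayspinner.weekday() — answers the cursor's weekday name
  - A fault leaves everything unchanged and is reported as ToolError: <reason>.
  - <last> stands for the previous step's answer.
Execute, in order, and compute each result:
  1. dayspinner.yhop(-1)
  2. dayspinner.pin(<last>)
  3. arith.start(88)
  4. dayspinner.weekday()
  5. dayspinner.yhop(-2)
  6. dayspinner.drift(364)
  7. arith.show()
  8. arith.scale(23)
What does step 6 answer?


Answer: 2062-01-31

Derivation:
→ dayspinner.yhop(n='-1')
← 2063-02-01
→ dayspinner.pin(d='<last>')
← 2063-02-01
→ arith.start(x='88')
← 88
→ dayspinner.weekday()
← Thursday
→ dayspinner.yhop(n='-2')
← 2061-02-01
→ dayspinner.drift(n='364')
← 2062-01-31
→ arith.show()
← 88
→ arith.scale(x='23')
← 2024


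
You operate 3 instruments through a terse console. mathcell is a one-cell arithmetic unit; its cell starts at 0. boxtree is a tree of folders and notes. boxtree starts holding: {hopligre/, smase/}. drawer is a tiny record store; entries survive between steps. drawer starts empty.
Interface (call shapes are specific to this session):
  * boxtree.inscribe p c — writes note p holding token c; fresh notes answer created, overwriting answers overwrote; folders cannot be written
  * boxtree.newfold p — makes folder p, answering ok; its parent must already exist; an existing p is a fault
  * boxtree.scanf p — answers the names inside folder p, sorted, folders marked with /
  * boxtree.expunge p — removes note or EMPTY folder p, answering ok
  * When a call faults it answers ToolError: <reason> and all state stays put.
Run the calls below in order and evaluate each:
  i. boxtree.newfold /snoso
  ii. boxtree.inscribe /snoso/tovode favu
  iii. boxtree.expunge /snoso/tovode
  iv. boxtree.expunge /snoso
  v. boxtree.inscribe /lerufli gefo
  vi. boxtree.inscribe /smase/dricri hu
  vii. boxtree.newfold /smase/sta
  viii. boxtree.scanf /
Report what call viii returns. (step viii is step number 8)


Answer: [hopligre/, lerufli, smase/]

Derivation:
>>> newfold p: /snoso
:: ok
>>> inscribe p: /snoso/tovode c: favu
:: created
>>> expunge p: /snoso/tovode
:: ok
>>> expunge p: /snoso
:: ok
>>> inscribe p: /lerufli c: gefo
:: created
>>> inscribe p: /smase/dricri c: hu
:: created
>>> newfold p: /smase/sta
:: ok
>>> scanf p: /
:: [hopligre/, lerufli, smase/]


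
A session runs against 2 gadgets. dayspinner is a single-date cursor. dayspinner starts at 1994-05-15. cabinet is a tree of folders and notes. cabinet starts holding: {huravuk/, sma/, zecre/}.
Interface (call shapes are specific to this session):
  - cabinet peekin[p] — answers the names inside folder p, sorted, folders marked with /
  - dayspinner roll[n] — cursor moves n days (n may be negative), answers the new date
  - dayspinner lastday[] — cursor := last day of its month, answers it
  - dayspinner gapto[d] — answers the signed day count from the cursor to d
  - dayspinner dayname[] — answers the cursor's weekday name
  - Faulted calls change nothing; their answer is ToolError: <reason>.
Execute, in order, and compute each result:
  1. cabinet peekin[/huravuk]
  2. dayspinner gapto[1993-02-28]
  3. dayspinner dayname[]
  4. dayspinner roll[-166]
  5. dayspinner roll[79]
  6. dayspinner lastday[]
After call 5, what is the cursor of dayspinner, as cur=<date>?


I try cabinet peekin with p→/huravuk, and see [].
Now I run dayspinner gapto with d→1993-02-28: -441.
Calling dayspinner dayname: Sunday.
I run dayspinner roll with n→-166, and get 1993-11-30.
I try dayspinner roll with n→79, which returns 1994-02-17.
Invoking dayspinner lastday, giving 1994-02-28.

Answer: cur=1994-02-17


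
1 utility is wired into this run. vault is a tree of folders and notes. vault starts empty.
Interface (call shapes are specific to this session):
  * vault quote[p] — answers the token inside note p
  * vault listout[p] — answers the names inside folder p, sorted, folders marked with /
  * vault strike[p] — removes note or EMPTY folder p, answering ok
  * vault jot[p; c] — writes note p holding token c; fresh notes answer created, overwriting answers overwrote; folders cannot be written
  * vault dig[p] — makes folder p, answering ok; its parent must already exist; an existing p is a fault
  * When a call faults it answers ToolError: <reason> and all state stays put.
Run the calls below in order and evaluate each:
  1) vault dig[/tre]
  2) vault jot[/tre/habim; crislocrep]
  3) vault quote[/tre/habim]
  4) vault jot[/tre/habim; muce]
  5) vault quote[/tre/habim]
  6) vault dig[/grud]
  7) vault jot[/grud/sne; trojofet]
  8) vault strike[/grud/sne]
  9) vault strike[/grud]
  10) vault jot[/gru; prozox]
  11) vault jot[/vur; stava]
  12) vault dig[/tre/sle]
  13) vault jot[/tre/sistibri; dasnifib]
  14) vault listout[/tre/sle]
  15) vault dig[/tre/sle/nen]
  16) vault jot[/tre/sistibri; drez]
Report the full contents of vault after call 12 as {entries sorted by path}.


I try vault dig(p='/tre'), and get ok.
I call vault jot(p='/tre/habim', c='crislocrep'), and get created.
I run vault quote(p='/tre/habim'), → crislocrep.
I try vault jot(p='/tre/habim', c='muce'): overwrote.
I run vault quote(p='/tre/habim'), which returns muce.
I try vault dig(p='/grud'), and observe ok.
Then vault jot(p='/grud/sne', c='trojofet'), and observe created.
I invoke vault strike(p='/grud/sne'), giving ok.
Then vault strike(p='/grud'), and get ok.
I call vault jot(p='/gru', c='prozox'), which returns created.
Next I call vault jot(p='/vur', c='stava'), and see created.
Calling vault dig(p='/tre/sle'), which returns ok.
Using vault jot(p='/tre/sistibri', c='dasnifib'), — result: created.
I run vault listout(p='/tre/sle'): [].
I run vault dig(p='/tre/sle/nen'), → ok.
I call vault jot(p='/tre/sistibri', c='drez'), — result: overwrote.

Answer: {gru=prozox, tre/, tre/habim=muce, tre/sle/, vur=stava}


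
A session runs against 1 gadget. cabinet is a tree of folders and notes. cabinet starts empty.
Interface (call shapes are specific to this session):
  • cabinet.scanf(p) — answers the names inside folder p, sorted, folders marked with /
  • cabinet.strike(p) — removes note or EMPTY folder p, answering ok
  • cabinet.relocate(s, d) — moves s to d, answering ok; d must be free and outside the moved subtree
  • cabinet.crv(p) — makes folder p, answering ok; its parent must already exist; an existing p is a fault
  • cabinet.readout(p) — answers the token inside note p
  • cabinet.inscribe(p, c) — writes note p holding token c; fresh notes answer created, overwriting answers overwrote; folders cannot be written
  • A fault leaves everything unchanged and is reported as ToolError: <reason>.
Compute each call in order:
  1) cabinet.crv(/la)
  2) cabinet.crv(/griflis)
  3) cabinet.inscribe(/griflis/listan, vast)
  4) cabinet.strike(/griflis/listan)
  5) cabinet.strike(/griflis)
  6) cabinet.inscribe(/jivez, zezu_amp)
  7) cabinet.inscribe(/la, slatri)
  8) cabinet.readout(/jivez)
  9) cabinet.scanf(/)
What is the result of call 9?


Answer: [jivez, la/]

Derivation:
~$ cabinet.crv p→/la
  ok
~$ cabinet.crv p→/griflis
  ok
~$ cabinet.inscribe p→/griflis/listan c→vast
  created
~$ cabinet.strike p→/griflis/listan
  ok
~$ cabinet.strike p→/griflis
  ok
~$ cabinet.inscribe p→/jivez c→zezu_amp
  created
~$ cabinet.inscribe p→/la c→slatri
  ToolError: is a directory
~$ cabinet.readout p→/jivez
  zezu_amp
~$ cabinet.scanf p→/
  [jivez, la/]


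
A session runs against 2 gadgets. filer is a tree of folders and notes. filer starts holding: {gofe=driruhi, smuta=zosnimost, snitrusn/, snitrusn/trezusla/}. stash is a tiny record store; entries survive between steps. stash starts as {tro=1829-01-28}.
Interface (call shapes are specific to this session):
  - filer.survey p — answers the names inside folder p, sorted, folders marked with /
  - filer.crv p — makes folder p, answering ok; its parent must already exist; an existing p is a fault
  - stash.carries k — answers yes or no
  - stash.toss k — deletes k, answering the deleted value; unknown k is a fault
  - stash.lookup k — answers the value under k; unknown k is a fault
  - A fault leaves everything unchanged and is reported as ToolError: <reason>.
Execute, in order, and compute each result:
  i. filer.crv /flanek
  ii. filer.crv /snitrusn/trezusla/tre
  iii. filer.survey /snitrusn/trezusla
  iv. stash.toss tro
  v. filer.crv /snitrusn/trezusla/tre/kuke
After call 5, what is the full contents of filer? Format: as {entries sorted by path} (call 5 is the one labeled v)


% 1. crv(/flanek) == ok
% 2. crv(/snitrusn/trezusla/tre) == ok
% 3. survey(/snitrusn/trezusla) == [tre/]
% 4. toss(tro) == 1829-01-28
% 5. crv(/snitrusn/trezusla/tre/kuke) == ok

Answer: {flanek/, gofe=driruhi, smuta=zosnimost, snitrusn/, snitrusn/trezusla/, snitrusn/trezusla/tre/, snitrusn/trezusla/tre/kuke/}


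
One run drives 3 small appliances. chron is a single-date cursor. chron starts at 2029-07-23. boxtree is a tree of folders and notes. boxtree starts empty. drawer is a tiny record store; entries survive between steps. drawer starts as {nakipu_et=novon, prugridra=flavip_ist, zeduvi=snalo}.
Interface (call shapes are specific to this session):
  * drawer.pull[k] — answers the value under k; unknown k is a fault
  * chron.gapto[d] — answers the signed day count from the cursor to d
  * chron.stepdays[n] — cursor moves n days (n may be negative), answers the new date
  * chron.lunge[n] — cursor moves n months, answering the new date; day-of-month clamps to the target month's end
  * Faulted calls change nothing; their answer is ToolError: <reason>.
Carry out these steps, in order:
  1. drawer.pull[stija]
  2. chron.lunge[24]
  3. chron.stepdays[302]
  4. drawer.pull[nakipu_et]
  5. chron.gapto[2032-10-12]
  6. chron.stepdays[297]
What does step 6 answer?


! 1. drawer.pull(k→stija) : ToolError: no such key stija
! 2. chron.lunge(n→24) : 2031-07-23
! 3. chron.stepdays(n→302) : 2032-05-20
! 4. drawer.pull(k→nakipu_et) : novon
! 5. chron.gapto(d→2032-10-12) : 145
! 6. chron.stepdays(n→297) : 2033-03-13

Answer: 2033-03-13


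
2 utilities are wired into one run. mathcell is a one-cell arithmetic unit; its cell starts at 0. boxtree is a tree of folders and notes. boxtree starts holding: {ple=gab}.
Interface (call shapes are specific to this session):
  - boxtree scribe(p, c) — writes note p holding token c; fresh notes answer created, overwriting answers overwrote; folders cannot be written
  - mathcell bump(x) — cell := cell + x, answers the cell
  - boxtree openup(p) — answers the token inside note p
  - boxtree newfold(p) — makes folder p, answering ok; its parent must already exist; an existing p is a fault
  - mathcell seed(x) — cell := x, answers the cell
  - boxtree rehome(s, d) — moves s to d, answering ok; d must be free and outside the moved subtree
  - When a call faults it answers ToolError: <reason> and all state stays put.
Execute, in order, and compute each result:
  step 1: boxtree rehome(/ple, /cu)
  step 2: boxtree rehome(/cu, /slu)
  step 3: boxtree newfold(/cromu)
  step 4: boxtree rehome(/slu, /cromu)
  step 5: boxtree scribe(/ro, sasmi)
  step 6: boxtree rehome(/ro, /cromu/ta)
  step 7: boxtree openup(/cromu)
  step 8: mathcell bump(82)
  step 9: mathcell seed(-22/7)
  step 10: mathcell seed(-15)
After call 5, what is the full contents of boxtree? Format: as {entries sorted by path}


Using boxtree rehome with /ple, /cu, giving ok.
I call boxtree rehome with /cu, /slu: ok.
I run boxtree newfold with /cromu, and get ok.
Using boxtree rehome with /slu, /cromu, → ToolError: exists.
I invoke boxtree scribe with /ro, sasmi, which returns created.
Calling boxtree rehome with /ro, /cromu/ta, giving ok.
I call boxtree openup with /cromu, yielding ToolError: is a directory.
I use mathcell bump with 82, and get 82.
I run mathcell seed with -22/7, which returns -22/7.
I run mathcell seed with -15: -15.

Answer: {cromu/, ro=sasmi, slu=gab}


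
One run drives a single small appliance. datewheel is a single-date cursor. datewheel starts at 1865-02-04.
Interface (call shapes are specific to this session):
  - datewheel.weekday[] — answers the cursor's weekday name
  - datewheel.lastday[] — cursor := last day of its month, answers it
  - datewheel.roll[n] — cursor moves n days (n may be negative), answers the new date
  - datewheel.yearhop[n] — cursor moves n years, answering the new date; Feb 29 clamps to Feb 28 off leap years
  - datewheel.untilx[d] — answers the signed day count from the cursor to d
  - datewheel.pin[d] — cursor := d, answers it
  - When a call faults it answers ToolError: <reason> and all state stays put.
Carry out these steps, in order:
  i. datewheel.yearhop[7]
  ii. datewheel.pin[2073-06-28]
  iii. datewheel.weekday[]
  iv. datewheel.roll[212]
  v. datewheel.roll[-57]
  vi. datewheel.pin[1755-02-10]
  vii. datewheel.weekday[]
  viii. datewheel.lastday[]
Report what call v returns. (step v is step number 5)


I invoke datewheel.yearhop using n→7, yielding 1872-02-04.
I invoke datewheel.pin using d→2073-06-28, — result: 2073-06-28.
Invoking datewheel.weekday, and see Wednesday.
Calling datewheel.roll using n→212, → 2074-01-26.
Next I call datewheel.roll using n→-57, — result: 2073-11-30.
I call datewheel.pin using d→1755-02-10: 1755-02-10.
Now I run datewheel.weekday(), yielding Monday.
Invoking datewheel.lastday, → 1755-02-28.

Answer: 2073-11-30


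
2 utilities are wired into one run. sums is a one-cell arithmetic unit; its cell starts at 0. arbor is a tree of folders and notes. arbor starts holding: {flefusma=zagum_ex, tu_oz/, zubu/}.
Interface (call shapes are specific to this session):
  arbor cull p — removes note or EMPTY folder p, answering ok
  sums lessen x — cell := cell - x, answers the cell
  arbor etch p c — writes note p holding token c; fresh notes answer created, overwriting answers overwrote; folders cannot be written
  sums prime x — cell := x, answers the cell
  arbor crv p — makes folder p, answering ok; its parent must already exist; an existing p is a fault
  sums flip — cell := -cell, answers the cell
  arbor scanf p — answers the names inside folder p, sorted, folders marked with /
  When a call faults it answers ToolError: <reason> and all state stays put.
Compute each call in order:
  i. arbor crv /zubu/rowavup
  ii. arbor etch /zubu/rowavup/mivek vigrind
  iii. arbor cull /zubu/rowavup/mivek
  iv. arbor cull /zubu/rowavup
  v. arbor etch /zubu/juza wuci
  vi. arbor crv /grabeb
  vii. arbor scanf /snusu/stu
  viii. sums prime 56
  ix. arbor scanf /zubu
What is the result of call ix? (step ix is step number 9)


Answer: [juza]

Derivation:
[in] arbor crv /zubu/rowavup
  ok
[in] arbor etch /zubu/rowavup/mivek vigrind
  created
[in] arbor cull /zubu/rowavup/mivek
  ok
[in] arbor cull /zubu/rowavup
  ok
[in] arbor etch /zubu/juza wuci
  created
[in] arbor crv /grabeb
  ok
[in] arbor scanf /snusu/stu
  ToolError: not found
[in] sums prime 56
  56
[in] arbor scanf /zubu
  [juza]


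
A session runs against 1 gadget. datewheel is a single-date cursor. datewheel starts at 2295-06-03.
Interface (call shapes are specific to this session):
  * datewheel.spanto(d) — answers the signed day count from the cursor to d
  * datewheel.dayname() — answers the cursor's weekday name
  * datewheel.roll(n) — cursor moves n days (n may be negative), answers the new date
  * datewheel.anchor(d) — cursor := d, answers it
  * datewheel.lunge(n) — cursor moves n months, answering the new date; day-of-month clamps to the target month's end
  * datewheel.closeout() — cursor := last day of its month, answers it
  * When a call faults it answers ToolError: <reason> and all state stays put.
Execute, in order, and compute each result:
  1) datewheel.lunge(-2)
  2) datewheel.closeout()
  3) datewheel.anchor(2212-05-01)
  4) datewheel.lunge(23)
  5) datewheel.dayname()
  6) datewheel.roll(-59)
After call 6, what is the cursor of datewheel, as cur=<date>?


Answer: cur=2214-02-01

Derivation:
# 1. datewheel.lunge(n→-2) -> 2295-04-03
# 2. datewheel.closeout() -> 2295-04-30
# 3. datewheel.anchor(d→2212-05-01) -> 2212-05-01
# 4. datewheel.lunge(n→23) -> 2214-04-01
# 5. datewheel.dayname() -> Friday
# 6. datewheel.roll(n→-59) -> 2214-02-01


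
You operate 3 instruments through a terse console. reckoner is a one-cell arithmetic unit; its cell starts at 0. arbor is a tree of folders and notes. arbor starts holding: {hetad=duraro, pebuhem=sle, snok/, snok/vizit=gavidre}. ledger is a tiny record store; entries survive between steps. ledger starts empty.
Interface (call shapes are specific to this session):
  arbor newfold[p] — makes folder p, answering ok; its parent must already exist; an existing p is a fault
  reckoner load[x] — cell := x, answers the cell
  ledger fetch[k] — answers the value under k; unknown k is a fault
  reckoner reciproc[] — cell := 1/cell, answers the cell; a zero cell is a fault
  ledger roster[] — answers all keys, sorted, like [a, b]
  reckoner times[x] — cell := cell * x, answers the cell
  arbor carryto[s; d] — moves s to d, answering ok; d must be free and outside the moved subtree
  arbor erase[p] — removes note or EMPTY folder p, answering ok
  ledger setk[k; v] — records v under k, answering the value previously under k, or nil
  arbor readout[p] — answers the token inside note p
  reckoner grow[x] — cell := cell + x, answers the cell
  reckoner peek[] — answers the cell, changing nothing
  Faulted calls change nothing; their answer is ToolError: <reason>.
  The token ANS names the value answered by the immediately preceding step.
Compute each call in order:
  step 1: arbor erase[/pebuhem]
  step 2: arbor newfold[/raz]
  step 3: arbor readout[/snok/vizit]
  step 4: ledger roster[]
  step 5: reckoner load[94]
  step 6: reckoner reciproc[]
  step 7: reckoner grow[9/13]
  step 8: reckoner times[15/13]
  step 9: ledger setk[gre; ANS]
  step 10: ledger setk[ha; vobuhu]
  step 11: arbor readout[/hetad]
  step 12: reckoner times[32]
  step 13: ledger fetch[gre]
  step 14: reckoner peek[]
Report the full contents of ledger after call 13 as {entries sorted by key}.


Answer: {gre=12885/15886, ha=vobuhu}

Derivation:
$ arbor erase p: /pebuhem
= ok
$ arbor newfold p: /raz
= ok
$ arbor readout p: /snok/vizit
= gavidre
$ ledger roster
= []
$ reckoner load x: 94
= 94
$ reckoner reciproc
= 1/94
$ reckoner grow x: 9/13
= 859/1222
$ reckoner times x: 15/13
= 12885/15886
$ ledger setk k: gre v: ANS
= nil
$ ledger setk k: ha v: vobuhu
= nil
$ arbor readout p: /hetad
= duraro
$ reckoner times x: 32
= 206160/7943
$ ledger fetch k: gre
= 12885/15886
$ reckoner peek
= 206160/7943
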